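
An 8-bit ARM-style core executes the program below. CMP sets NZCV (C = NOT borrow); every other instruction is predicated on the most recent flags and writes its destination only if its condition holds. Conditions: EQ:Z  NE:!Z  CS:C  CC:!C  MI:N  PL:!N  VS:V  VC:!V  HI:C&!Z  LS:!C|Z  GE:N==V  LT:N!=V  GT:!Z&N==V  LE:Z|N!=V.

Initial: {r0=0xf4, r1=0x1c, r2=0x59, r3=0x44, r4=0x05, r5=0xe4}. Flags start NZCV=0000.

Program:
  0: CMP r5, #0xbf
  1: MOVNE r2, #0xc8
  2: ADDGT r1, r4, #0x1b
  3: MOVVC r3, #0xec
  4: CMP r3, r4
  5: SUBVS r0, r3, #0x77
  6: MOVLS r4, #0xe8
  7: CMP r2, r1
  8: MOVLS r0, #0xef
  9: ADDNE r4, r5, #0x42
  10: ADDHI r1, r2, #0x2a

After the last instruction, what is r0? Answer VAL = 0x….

VAL = 0xf4

[0] flags=0010 → (cmp)
[1] flags=0010 NE?T → r2=0xc8
[2] flags=0010 GT?T → r1=0x20
[3] flags=0010 VC?T → r3=0xec
[4] flags=1010 → (cmp)
[5] flags=1010 VS?F → skip
[6] flags=1010 LS?F → skip
[7] flags=1010 → (cmp)
[8] flags=1010 LS?F → skip
[9] flags=1010 NE?T → r4=0x26
[10] flags=1010 HI?T → r1=0xf2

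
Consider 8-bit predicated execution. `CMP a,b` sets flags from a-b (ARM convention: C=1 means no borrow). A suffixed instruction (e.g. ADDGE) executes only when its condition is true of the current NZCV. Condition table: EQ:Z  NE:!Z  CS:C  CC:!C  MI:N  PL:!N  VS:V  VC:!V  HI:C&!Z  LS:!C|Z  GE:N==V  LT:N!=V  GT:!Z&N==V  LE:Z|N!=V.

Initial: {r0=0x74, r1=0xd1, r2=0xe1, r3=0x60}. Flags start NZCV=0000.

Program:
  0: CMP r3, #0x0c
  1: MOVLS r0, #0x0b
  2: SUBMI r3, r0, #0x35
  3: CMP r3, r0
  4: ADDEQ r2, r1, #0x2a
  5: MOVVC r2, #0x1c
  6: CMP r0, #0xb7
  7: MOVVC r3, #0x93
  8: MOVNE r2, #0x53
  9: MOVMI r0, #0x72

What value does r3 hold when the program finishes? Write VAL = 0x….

VAL = 0x60

0: ✓ CMP  NZCV=0010
1: · MOVLS
2: · SUBMI
3: ✓ CMP  NZCV=1000
4: · ADDEQ
5: ✓ MOVVC  r2←0x1c
6: ✓ CMP  NZCV=1001
7: · MOVVC
8: ✓ MOVNE  r2←0x53
9: ✓ MOVMI  r0←0x72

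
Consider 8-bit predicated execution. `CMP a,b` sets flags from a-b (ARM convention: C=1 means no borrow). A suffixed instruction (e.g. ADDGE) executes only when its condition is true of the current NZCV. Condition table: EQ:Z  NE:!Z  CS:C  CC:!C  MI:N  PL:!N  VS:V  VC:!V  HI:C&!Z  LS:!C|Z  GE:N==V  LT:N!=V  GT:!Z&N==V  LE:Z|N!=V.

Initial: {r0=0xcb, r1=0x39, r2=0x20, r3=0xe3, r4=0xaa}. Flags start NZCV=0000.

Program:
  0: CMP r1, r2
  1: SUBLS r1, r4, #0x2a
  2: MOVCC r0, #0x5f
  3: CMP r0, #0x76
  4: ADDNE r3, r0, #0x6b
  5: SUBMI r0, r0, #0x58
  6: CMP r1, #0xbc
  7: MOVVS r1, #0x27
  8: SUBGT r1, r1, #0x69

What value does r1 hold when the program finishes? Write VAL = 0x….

VAL = 0xd0

0: ✓ CMP  NZCV=0010
1: · SUBLS
2: · MOVCC
3: ✓ CMP  NZCV=0011
4: ✓ ADDNE  r3←0x36
5: · SUBMI
6: ✓ CMP  NZCV=0000
7: · MOVVS
8: ✓ SUBGT  r1←0xd0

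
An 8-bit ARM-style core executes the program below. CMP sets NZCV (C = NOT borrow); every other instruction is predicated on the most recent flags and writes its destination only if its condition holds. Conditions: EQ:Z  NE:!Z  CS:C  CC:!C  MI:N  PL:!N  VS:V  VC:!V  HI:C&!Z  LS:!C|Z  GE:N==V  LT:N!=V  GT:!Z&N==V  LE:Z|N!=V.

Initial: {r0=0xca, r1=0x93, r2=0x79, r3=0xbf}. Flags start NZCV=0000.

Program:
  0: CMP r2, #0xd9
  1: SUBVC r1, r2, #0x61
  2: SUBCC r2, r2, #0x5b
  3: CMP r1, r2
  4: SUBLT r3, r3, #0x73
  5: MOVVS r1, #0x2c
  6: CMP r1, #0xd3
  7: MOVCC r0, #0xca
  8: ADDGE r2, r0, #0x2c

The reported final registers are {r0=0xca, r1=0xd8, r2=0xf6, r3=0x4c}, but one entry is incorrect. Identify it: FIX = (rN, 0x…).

FIX = (r1, 0x2c)

[0] flags=1001 → (cmp)
[1] flags=1001 VC?F → skip
[2] flags=1001 CC?T → r2=0x1e
[3] flags=0011 → (cmp)
[4] flags=0011 LT?T → r3=0x4c
[5] flags=0011 VS?T → r1=0x2c
[6] flags=0000 → (cmp)
[7] flags=0000 CC?T → r0=0xca
[8] flags=0000 GE?T → r2=0xf6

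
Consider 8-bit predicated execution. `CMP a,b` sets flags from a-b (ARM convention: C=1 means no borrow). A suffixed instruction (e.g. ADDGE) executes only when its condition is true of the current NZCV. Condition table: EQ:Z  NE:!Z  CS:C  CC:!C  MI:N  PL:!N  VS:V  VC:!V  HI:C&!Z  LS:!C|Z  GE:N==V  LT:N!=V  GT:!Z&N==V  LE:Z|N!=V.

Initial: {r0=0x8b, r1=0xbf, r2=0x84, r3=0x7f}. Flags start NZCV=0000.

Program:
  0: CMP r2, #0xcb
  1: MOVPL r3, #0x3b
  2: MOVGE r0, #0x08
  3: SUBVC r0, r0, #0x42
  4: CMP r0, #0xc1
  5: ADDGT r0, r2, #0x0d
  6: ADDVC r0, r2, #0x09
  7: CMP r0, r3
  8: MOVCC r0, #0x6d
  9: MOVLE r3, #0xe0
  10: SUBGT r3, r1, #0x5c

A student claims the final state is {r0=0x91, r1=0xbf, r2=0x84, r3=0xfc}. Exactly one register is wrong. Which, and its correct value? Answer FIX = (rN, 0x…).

[0] flags=1000 → (cmp)
[1] flags=1000 PL?F → skip
[2] flags=1000 GE?F → skip
[3] flags=1000 VC?T → r0=0x49
[4] flags=1001 → (cmp)
[5] flags=1001 GT?T → r0=0x91
[6] flags=1001 VC?F → skip
[7] flags=0011 → (cmp)
[8] flags=0011 CC?F → skip
[9] flags=0011 LE?T → r3=0xe0
[10] flags=0011 GT?F → skip

FIX = (r3, 0xe0)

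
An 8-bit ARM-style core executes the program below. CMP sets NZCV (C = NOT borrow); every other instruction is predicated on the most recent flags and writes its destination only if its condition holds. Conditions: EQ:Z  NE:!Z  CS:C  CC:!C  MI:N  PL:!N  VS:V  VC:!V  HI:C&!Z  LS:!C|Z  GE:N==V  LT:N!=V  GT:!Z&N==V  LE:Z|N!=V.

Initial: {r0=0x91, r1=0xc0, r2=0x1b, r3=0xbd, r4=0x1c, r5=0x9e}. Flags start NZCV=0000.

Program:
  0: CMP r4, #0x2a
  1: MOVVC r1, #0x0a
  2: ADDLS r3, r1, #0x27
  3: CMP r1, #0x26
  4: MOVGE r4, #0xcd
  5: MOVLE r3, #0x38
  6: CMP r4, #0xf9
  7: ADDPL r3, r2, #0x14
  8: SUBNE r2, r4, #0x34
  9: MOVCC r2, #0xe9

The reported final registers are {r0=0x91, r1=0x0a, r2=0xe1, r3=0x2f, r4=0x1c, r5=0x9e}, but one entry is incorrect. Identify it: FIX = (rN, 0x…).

[0] flags=1000 → (cmp)
[1] flags=1000 VC?T → r1=0x0a
[2] flags=1000 LS?T → r3=0x31
[3] flags=1000 → (cmp)
[4] flags=1000 GE?F → skip
[5] flags=1000 LE?T → r3=0x38
[6] flags=0000 → (cmp)
[7] flags=0000 PL?T → r3=0x2f
[8] flags=0000 NE?T → r2=0xe8
[9] flags=0000 CC?T → r2=0xe9

FIX = (r2, 0xe9)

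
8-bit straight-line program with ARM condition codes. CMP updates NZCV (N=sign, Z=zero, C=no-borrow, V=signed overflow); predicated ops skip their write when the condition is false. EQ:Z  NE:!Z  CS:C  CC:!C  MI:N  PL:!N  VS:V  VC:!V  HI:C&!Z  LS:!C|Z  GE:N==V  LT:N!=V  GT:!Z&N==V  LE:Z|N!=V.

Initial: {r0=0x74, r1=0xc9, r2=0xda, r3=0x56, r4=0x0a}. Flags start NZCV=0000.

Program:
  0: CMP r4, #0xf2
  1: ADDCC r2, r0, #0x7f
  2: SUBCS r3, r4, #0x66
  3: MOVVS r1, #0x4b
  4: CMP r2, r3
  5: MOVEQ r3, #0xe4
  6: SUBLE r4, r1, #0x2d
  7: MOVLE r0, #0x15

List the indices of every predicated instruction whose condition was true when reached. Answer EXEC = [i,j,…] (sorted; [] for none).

0: ✓ CMP  NZCV=0000
1: ✓ ADDCC  r2←0xf3
2: · SUBCS
3: · MOVVS
4: ✓ CMP  NZCV=1010
5: · MOVEQ
6: ✓ SUBLE  r4←0x9c
7: ✓ MOVLE  r0←0x15

EXEC = [1,6,7]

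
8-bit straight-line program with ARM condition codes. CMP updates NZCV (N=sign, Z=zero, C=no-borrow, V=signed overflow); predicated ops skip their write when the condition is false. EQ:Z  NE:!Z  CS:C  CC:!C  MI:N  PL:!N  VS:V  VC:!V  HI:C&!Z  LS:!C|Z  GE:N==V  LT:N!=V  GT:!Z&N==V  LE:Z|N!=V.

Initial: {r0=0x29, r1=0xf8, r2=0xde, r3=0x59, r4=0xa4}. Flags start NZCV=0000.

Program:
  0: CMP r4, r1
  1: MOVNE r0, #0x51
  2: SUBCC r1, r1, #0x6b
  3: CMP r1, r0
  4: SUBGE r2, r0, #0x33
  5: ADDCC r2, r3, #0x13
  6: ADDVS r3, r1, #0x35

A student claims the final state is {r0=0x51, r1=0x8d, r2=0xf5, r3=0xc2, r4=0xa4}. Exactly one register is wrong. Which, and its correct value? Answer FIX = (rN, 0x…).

FIX = (r2, 0xde)

[0] flags=1000 → (cmp)
[1] flags=1000 NE?T → r0=0x51
[2] flags=1000 CC?T → r1=0x8d
[3] flags=0011 → (cmp)
[4] flags=0011 GE?F → skip
[5] flags=0011 CC?F → skip
[6] flags=0011 VS?T → r3=0xc2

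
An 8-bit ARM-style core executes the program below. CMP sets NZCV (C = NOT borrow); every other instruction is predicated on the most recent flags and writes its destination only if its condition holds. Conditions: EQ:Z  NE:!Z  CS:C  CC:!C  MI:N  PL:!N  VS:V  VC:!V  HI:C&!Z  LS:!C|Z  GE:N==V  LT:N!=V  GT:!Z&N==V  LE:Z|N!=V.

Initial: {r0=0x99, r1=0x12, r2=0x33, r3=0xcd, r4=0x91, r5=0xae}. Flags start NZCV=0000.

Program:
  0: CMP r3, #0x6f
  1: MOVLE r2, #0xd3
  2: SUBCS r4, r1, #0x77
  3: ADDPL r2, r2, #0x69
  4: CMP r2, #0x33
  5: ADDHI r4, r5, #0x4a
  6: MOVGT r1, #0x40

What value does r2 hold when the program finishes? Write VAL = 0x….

0: ✓ CMP  NZCV=0011
1: ✓ MOVLE  r2←0xd3
2: ✓ SUBCS  r4←0x9b
3: ✓ ADDPL  r2←0x3c
4: ✓ CMP  NZCV=0010
5: ✓ ADDHI  r4←0xf8
6: ✓ MOVGT  r1←0x40

VAL = 0x3c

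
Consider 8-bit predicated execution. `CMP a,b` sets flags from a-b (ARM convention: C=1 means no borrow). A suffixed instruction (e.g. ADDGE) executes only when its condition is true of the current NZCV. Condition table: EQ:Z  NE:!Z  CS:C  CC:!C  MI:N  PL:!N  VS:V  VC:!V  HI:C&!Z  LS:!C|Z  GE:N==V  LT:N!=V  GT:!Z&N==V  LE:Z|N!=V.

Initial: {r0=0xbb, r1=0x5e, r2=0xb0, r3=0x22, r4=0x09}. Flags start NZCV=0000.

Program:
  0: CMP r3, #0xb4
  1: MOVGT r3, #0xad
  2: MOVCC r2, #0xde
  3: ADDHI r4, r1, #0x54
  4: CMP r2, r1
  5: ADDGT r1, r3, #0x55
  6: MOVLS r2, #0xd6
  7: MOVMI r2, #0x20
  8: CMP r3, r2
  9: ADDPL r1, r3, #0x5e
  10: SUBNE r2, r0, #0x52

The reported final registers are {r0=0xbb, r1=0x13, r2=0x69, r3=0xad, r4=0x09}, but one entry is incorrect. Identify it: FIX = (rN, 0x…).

FIX = (r1, 0x5e)

[0] flags=0000 → (cmp)
[1] flags=0000 GT?T → r3=0xad
[2] flags=0000 CC?T → r2=0xde
[3] flags=0000 HI?F → skip
[4] flags=1010 → (cmp)
[5] flags=1010 GT?F → skip
[6] flags=1010 LS?F → skip
[7] flags=1010 MI?T → r2=0x20
[8] flags=1010 → (cmp)
[9] flags=1010 PL?F → skip
[10] flags=1010 NE?T → r2=0x69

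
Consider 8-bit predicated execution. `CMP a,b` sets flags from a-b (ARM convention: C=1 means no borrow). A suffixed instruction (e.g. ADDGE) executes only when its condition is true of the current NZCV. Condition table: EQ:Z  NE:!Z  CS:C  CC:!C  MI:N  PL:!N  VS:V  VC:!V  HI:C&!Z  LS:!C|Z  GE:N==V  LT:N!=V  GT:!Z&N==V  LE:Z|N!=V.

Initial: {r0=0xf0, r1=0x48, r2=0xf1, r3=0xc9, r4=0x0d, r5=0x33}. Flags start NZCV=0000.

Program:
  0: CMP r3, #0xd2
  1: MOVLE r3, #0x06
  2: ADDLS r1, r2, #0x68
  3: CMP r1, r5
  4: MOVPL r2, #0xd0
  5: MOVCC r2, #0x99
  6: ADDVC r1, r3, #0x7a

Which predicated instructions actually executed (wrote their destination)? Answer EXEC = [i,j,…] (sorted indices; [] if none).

EXEC = [1,2,4,6]

[0] flags=1000 → (cmp)
[1] flags=1000 LE?T → r3=0x06
[2] flags=1000 LS?T → r1=0x59
[3] flags=0010 → (cmp)
[4] flags=0010 PL?T → r2=0xd0
[5] flags=0010 CC?F → skip
[6] flags=0010 VC?T → r1=0x80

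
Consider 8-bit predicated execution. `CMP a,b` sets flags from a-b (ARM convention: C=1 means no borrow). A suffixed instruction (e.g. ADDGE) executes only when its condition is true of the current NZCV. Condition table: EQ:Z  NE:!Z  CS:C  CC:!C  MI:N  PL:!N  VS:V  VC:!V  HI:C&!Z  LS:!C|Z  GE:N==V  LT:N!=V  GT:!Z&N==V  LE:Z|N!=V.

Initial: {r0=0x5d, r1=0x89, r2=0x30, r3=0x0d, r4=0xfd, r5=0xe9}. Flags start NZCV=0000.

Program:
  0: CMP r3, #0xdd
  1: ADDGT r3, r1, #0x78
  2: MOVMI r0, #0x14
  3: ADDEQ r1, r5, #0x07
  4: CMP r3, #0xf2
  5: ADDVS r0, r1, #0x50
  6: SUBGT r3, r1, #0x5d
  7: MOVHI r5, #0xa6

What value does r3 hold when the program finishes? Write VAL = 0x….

0: ✓ CMP  NZCV=0000
1: ✓ ADDGT  r3←0x01
2: · MOVMI
3: · ADDEQ
4: ✓ CMP  NZCV=0000
5: · ADDVS
6: ✓ SUBGT  r3←0x2c
7: · MOVHI

VAL = 0x2c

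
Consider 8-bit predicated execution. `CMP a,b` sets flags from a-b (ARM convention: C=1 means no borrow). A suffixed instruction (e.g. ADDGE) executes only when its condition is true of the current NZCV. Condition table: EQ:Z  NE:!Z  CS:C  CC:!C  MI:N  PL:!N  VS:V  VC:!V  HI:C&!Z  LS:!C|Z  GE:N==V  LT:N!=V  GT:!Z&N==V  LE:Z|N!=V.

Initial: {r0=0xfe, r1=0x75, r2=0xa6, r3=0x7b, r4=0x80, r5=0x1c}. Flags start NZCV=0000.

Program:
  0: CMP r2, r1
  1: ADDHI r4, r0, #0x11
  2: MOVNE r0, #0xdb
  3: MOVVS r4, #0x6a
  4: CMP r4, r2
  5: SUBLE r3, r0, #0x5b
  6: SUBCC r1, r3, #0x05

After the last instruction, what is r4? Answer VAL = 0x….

VAL = 0x6a

[0] flags=0011 → (cmp)
[1] flags=0011 HI?T → r4=0x0f
[2] flags=0011 NE?T → r0=0xdb
[3] flags=0011 VS?T → r4=0x6a
[4] flags=1001 → (cmp)
[5] flags=1001 LE?F → skip
[6] flags=1001 CC?T → r1=0x76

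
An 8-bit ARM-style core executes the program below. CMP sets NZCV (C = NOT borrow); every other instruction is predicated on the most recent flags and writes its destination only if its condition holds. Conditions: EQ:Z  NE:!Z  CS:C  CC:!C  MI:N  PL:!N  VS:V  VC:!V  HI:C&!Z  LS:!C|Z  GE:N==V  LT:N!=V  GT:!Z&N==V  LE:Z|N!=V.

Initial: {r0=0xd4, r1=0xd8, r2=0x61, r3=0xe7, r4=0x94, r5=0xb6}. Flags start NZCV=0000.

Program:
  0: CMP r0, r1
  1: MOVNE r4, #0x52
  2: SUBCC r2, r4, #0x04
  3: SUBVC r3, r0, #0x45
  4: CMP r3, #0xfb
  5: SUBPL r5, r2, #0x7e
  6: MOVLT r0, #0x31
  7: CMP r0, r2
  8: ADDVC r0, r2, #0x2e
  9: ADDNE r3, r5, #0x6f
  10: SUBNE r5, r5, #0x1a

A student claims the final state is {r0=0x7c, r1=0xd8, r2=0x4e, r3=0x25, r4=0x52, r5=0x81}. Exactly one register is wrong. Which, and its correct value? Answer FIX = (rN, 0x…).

[0] flags=1000 → (cmp)
[1] flags=1000 NE?T → r4=0x52
[2] flags=1000 CC?T → r2=0x4e
[3] flags=1000 VC?T → r3=0x8f
[4] flags=1000 → (cmp)
[5] flags=1000 PL?F → skip
[6] flags=1000 LT?T → r0=0x31
[7] flags=1000 → (cmp)
[8] flags=1000 VC?T → r0=0x7c
[9] flags=1000 NE?T → r3=0x25
[10] flags=1000 NE?T → r5=0x9c

FIX = (r5, 0x9c)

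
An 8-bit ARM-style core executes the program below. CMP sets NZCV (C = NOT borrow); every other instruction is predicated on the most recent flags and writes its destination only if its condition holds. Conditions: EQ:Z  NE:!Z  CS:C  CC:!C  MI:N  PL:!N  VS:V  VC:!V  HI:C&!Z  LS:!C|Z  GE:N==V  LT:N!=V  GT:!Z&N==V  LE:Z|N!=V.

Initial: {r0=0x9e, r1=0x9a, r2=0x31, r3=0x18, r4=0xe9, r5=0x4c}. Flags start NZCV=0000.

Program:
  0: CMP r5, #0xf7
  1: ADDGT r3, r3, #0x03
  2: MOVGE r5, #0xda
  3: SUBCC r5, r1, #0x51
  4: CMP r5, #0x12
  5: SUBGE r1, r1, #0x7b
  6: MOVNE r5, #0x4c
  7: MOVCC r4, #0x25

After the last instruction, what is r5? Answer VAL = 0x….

[0] flags=0000 → (cmp)
[1] flags=0000 GT?T → r3=0x1b
[2] flags=0000 GE?T → r5=0xda
[3] flags=0000 CC?T → r5=0x49
[4] flags=0010 → (cmp)
[5] flags=0010 GE?T → r1=0x1f
[6] flags=0010 NE?T → r5=0x4c
[7] flags=0010 CC?F → skip

VAL = 0x4c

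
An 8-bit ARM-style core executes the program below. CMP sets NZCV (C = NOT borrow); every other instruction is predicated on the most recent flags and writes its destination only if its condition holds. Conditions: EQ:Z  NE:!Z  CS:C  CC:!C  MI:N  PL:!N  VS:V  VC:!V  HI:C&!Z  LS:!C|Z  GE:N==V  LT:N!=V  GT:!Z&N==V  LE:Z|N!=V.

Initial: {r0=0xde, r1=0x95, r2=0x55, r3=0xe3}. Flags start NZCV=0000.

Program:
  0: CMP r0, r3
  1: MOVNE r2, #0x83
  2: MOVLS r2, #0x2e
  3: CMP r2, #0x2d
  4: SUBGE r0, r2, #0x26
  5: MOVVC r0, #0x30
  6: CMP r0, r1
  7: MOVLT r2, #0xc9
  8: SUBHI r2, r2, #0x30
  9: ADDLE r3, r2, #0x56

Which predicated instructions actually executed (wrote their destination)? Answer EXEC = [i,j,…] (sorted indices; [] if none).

0: ✓ CMP  NZCV=1000
1: ✓ MOVNE  r2←0x83
2: ✓ MOVLS  r2←0x2e
3: ✓ CMP  NZCV=0010
4: ✓ SUBGE  r0←0x08
5: ✓ MOVVC  r0←0x30
6: ✓ CMP  NZCV=1001
7: · MOVLT
8: · SUBHI
9: · ADDLE

EXEC = [1,2,4,5]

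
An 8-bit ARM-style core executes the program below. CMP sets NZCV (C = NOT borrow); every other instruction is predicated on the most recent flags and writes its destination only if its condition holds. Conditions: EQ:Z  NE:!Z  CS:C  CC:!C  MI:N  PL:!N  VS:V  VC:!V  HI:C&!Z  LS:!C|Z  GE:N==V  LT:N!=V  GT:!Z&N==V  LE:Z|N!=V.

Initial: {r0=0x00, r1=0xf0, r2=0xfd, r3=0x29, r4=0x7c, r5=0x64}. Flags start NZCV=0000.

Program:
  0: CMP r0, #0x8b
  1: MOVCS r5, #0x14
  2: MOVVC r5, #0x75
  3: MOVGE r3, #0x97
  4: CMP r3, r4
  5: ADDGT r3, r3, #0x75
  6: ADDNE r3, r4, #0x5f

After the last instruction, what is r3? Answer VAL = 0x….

0: ✓ CMP  NZCV=0000
1: · MOVCS
2: ✓ MOVVC  r5←0x75
3: ✓ MOVGE  r3←0x97
4: ✓ CMP  NZCV=0011
5: · ADDGT
6: ✓ ADDNE  r3←0xdb

VAL = 0xdb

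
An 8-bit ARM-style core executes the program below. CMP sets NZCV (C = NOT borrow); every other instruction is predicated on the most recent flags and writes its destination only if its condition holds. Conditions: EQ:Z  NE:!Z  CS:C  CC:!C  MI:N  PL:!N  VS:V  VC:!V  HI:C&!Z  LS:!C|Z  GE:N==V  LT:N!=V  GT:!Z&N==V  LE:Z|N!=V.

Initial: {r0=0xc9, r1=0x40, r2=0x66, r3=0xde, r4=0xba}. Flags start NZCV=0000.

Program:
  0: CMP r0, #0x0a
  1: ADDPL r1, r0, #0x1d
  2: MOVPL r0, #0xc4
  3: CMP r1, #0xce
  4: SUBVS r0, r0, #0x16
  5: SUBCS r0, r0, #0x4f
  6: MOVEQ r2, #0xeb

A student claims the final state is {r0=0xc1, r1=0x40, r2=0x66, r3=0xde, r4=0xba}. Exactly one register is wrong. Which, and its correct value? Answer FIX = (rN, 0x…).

0: ✓ CMP  NZCV=1010
1: · ADDPL
2: · MOVPL
3: ✓ CMP  NZCV=0000
4: · SUBVS
5: · SUBCS
6: · MOVEQ

FIX = (r0, 0xc9)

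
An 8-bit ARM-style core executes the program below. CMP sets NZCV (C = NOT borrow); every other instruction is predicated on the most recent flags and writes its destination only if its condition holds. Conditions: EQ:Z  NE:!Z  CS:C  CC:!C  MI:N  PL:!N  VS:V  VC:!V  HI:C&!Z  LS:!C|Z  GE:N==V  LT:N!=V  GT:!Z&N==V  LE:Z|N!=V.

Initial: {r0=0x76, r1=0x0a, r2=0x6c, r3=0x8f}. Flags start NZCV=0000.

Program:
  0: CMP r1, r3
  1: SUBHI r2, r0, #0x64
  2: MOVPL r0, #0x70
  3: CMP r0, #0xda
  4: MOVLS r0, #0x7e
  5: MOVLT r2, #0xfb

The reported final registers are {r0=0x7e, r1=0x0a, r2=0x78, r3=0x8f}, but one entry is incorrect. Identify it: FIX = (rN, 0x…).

FIX = (r2, 0x6c)

0: ✓ CMP  NZCV=0000
1: · SUBHI
2: ✓ MOVPL  r0←0x70
3: ✓ CMP  NZCV=1001
4: ✓ MOVLS  r0←0x7e
5: · MOVLT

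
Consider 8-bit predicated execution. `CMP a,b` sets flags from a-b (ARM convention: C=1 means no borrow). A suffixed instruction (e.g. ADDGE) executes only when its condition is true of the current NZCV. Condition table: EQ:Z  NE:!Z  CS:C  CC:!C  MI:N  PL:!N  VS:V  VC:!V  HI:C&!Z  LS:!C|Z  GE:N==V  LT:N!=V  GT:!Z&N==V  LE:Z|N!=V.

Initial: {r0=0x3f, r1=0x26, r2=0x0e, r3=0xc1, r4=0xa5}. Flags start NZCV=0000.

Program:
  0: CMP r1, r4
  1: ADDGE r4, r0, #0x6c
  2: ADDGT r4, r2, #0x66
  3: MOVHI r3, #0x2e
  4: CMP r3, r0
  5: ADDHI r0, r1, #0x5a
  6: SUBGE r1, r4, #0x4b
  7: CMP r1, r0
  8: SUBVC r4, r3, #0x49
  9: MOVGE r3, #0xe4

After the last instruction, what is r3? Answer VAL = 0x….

0: ✓ CMP  NZCV=1001
1: ✓ ADDGE  r4←0xab
2: ✓ ADDGT  r4←0x74
3: · MOVHI
4: ✓ CMP  NZCV=1010
5: ✓ ADDHI  r0←0x80
6: · SUBGE
7: ✓ CMP  NZCV=1001
8: · SUBVC
9: ✓ MOVGE  r3←0xe4

VAL = 0xe4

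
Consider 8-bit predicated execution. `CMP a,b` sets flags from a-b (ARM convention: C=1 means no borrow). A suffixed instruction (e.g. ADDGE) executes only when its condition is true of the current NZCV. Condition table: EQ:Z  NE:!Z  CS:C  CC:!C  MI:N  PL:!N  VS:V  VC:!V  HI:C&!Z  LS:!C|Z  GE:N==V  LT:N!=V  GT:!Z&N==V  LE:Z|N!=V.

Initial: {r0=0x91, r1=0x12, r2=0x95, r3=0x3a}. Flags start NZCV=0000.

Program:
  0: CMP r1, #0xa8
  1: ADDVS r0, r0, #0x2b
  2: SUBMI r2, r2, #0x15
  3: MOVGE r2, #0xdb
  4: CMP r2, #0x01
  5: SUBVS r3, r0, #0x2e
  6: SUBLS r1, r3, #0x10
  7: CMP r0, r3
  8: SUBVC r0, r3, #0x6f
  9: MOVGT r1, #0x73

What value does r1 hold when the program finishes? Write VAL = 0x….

VAL = 0x12

0: ✓ CMP  NZCV=0000
1: · ADDVS
2: · SUBMI
3: ✓ MOVGE  r2←0xdb
4: ✓ CMP  NZCV=1010
5: · SUBVS
6: · SUBLS
7: ✓ CMP  NZCV=0011
8: · SUBVC
9: · MOVGT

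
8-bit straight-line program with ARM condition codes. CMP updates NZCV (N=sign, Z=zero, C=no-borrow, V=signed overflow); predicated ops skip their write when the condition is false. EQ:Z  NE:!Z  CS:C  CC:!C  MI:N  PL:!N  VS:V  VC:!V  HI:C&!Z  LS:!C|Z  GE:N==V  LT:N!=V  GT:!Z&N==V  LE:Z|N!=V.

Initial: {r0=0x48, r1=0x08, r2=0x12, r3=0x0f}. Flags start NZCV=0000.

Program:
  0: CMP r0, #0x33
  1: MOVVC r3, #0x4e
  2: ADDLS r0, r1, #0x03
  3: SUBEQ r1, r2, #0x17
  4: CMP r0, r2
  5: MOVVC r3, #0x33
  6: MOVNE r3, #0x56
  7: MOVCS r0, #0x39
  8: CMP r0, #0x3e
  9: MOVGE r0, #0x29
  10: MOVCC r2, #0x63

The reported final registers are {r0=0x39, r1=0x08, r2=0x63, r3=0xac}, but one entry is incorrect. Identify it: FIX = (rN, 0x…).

FIX = (r3, 0x56)

[0] flags=0010 → (cmp)
[1] flags=0010 VC?T → r3=0x4e
[2] flags=0010 LS?F → skip
[3] flags=0010 EQ?F → skip
[4] flags=0010 → (cmp)
[5] flags=0010 VC?T → r3=0x33
[6] flags=0010 NE?T → r3=0x56
[7] flags=0010 CS?T → r0=0x39
[8] flags=1000 → (cmp)
[9] flags=1000 GE?F → skip
[10] flags=1000 CC?T → r2=0x63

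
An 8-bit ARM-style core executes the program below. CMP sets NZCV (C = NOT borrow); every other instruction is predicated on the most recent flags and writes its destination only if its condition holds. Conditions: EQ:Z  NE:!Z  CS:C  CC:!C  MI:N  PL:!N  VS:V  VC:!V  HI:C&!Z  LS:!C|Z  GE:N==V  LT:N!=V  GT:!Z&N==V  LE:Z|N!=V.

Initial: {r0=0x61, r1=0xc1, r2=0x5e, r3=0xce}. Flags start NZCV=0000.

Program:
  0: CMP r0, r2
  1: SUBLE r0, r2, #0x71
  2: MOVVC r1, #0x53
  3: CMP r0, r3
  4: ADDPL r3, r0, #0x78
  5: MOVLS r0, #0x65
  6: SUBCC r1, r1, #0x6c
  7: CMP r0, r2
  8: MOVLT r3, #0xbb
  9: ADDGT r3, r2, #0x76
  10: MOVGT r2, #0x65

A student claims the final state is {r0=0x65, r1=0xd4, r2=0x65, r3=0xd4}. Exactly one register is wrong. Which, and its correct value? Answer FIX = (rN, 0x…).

FIX = (r1, 0xe7)

[0] flags=0010 → (cmp)
[1] flags=0010 LE?F → skip
[2] flags=0010 VC?T → r1=0x53
[3] flags=1001 → (cmp)
[4] flags=1001 PL?F → skip
[5] flags=1001 LS?T → r0=0x65
[6] flags=1001 CC?T → r1=0xe7
[7] flags=0010 → (cmp)
[8] flags=0010 LT?F → skip
[9] flags=0010 GT?T → r3=0xd4
[10] flags=0010 GT?T → r2=0x65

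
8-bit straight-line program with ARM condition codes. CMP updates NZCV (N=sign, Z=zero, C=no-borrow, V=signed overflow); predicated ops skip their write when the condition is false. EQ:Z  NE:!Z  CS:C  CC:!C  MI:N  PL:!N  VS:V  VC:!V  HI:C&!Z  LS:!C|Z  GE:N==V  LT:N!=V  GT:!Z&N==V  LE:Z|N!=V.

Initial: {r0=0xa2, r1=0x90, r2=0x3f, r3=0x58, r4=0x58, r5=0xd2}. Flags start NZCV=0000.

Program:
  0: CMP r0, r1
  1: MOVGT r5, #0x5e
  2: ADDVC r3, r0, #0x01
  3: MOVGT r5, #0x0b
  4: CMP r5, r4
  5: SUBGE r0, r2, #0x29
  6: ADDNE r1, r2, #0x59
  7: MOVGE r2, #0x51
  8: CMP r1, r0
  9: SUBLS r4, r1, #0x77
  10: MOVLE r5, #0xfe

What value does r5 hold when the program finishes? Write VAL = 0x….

[0] flags=0010 → (cmp)
[1] flags=0010 GT?T → r5=0x5e
[2] flags=0010 VC?T → r3=0xa3
[3] flags=0010 GT?T → r5=0x0b
[4] flags=1000 → (cmp)
[5] flags=1000 GE?F → skip
[6] flags=1000 NE?T → r1=0x98
[7] flags=1000 GE?F → skip
[8] flags=1000 → (cmp)
[9] flags=1000 LS?T → r4=0x21
[10] flags=1000 LE?T → r5=0xfe

VAL = 0xfe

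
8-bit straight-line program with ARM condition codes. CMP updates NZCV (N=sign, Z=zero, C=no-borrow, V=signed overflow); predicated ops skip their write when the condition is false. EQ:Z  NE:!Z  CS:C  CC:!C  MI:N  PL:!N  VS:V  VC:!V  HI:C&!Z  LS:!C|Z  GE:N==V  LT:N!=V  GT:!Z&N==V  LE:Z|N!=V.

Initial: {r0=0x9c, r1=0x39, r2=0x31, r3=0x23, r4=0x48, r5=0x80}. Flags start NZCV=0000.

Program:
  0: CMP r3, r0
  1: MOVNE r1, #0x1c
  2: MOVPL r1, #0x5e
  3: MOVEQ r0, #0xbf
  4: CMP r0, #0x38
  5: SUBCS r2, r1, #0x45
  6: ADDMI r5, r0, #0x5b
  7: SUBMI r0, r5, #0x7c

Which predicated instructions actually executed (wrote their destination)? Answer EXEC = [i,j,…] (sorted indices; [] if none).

EXEC = [1,5]

[0] flags=1001 → (cmp)
[1] flags=1001 NE?T → r1=0x1c
[2] flags=1001 PL?F → skip
[3] flags=1001 EQ?F → skip
[4] flags=0011 → (cmp)
[5] flags=0011 CS?T → r2=0xd7
[6] flags=0011 MI?F → skip
[7] flags=0011 MI?F → skip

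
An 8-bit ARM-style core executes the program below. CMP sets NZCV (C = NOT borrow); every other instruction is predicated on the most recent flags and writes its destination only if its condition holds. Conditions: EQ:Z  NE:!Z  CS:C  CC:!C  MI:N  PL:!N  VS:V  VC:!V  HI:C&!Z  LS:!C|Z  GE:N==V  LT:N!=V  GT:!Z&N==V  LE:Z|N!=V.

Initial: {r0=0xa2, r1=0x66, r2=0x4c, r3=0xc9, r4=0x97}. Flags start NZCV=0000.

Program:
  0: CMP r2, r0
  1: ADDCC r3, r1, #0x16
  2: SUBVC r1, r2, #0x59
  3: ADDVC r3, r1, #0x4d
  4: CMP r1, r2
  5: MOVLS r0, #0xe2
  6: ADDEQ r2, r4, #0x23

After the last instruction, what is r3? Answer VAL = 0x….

VAL = 0x7c

0: ✓ CMP  NZCV=1001
1: ✓ ADDCC  r3←0x7c
2: · SUBVC
3: · ADDVC
4: ✓ CMP  NZCV=0010
5: · MOVLS
6: · ADDEQ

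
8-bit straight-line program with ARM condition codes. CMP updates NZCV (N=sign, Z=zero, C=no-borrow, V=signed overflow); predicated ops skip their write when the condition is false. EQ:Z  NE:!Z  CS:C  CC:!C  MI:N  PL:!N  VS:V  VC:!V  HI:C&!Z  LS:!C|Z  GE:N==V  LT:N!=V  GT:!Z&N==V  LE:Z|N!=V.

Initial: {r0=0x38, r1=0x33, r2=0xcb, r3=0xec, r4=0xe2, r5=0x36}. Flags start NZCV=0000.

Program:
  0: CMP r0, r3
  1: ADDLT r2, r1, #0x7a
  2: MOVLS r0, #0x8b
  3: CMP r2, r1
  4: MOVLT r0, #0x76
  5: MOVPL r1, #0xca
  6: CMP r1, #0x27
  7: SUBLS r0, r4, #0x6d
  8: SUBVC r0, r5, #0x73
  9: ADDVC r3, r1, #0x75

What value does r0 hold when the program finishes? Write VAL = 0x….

VAL = 0xc3

0: ✓ CMP  NZCV=0000
1: · ADDLT
2: ✓ MOVLS  r0←0x8b
3: ✓ CMP  NZCV=1010
4: ✓ MOVLT  r0←0x76
5: · MOVPL
6: ✓ CMP  NZCV=0010
7: · SUBLS
8: ✓ SUBVC  r0←0xc3
9: ✓ ADDVC  r3←0xa8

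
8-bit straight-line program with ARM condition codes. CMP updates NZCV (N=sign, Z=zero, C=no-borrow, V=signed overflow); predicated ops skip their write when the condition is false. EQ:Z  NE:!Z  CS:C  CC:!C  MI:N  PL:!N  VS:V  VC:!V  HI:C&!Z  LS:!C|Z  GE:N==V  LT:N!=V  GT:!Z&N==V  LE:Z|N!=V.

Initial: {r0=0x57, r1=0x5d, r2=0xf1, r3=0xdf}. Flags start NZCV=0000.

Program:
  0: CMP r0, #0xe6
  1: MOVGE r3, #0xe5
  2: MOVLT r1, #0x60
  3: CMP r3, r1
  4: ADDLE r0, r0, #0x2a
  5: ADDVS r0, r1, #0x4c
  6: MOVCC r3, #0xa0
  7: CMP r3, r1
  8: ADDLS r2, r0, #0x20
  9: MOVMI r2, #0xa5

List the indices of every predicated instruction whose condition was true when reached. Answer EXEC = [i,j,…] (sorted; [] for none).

EXEC = [1,4,9]

0: ✓ CMP  NZCV=0000
1: ✓ MOVGE  r3←0xe5
2: · MOVLT
3: ✓ CMP  NZCV=1010
4: ✓ ADDLE  r0←0x81
5: · ADDVS
6: · MOVCC
7: ✓ CMP  NZCV=1010
8: · ADDLS
9: ✓ MOVMI  r2←0xa5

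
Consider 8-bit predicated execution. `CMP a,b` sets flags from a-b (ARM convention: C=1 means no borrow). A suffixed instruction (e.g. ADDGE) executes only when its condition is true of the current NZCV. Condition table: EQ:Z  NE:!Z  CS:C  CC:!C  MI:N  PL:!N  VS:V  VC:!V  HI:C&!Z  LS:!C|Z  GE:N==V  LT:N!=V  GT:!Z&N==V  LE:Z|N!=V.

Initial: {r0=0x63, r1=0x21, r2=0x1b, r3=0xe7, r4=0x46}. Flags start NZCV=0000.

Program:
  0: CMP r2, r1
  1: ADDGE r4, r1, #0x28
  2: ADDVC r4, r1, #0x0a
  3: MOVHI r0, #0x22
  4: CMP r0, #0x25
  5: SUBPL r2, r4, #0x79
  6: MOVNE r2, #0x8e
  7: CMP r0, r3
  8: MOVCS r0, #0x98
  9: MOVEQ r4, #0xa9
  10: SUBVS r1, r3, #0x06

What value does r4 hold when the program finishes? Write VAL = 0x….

VAL = 0x2b

0: ✓ CMP  NZCV=1000
1: · ADDGE
2: ✓ ADDVC  r4←0x2b
3: · MOVHI
4: ✓ CMP  NZCV=0010
5: ✓ SUBPL  r2←0xb2
6: ✓ MOVNE  r2←0x8e
7: ✓ CMP  NZCV=0000
8: · MOVCS
9: · MOVEQ
10: · SUBVS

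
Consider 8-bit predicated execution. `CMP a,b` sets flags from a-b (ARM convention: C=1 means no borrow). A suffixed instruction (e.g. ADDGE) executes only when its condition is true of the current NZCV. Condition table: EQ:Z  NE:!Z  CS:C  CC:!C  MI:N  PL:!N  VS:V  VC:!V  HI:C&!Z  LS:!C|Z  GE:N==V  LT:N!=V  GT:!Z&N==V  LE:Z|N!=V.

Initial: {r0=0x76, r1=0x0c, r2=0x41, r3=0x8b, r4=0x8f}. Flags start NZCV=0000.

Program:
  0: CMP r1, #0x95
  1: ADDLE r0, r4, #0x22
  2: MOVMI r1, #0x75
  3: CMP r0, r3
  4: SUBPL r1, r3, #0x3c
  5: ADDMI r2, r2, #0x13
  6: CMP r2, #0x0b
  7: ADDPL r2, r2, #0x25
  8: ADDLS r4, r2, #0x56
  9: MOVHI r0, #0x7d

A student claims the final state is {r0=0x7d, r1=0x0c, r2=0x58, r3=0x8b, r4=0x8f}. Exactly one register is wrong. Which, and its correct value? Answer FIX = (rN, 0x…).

0: ✓ CMP  NZCV=0000
1: · ADDLE
2: · MOVMI
3: ✓ CMP  NZCV=1001
4: · SUBPL
5: ✓ ADDMI  r2←0x54
6: ✓ CMP  NZCV=0010
7: ✓ ADDPL  r2←0x79
8: · ADDLS
9: ✓ MOVHI  r0←0x7d

FIX = (r2, 0x79)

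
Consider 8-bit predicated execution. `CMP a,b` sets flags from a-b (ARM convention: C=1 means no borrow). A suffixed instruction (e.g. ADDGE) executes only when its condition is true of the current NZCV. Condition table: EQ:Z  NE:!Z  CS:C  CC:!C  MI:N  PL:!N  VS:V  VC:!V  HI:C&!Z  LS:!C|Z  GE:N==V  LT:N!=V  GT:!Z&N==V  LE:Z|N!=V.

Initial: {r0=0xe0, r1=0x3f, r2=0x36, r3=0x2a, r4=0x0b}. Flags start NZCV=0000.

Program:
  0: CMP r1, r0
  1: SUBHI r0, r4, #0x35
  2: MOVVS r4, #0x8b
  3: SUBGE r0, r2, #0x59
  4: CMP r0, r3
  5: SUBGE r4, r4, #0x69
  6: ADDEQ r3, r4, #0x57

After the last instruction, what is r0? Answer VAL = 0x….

0: ✓ CMP  NZCV=0000
1: · SUBHI
2: · MOVVS
3: ✓ SUBGE  r0←0xdd
4: ✓ CMP  NZCV=1010
5: · SUBGE
6: · ADDEQ

VAL = 0xdd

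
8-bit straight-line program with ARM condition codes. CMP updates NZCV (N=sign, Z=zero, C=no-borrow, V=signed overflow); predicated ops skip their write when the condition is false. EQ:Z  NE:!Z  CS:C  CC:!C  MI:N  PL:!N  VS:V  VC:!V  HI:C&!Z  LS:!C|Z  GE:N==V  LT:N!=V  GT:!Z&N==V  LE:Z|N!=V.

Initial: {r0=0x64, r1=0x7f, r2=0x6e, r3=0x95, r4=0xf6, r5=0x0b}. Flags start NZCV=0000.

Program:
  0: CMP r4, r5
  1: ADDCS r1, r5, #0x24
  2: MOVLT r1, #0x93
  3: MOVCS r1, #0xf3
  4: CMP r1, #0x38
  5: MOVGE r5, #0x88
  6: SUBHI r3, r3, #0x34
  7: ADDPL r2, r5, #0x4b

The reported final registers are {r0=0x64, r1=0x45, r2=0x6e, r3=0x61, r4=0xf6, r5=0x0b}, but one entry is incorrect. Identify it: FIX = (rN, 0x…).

[0] flags=1010 → (cmp)
[1] flags=1010 CS?T → r1=0x2f
[2] flags=1010 LT?T → r1=0x93
[3] flags=1010 CS?T → r1=0xf3
[4] flags=1010 → (cmp)
[5] flags=1010 GE?F → skip
[6] flags=1010 HI?T → r3=0x61
[7] flags=1010 PL?F → skip

FIX = (r1, 0xf3)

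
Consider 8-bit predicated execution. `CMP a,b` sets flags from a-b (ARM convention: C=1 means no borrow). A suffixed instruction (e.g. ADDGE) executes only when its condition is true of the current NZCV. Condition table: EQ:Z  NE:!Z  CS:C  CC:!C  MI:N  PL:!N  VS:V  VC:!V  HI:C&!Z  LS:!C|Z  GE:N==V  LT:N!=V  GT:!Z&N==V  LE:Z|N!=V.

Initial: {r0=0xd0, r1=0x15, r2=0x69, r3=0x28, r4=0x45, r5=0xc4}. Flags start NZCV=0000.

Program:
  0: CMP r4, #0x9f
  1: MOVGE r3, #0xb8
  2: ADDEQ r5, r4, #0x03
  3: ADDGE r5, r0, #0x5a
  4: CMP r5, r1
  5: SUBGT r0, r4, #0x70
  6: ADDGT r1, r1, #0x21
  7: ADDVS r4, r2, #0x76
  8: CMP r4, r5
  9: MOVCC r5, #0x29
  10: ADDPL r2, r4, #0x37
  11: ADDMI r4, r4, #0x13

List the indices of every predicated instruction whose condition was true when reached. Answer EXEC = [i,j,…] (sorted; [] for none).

[0] flags=1001 → (cmp)
[1] flags=1001 GE?T → r3=0xb8
[2] flags=1001 EQ?F → skip
[3] flags=1001 GE?T → r5=0x2a
[4] flags=0010 → (cmp)
[5] flags=0010 GT?T → r0=0xd5
[6] flags=0010 GT?T → r1=0x36
[7] flags=0010 VS?F → skip
[8] flags=0010 → (cmp)
[9] flags=0010 CC?F → skip
[10] flags=0010 PL?T → r2=0x7c
[11] flags=0010 MI?F → skip

EXEC = [1,3,5,6,10]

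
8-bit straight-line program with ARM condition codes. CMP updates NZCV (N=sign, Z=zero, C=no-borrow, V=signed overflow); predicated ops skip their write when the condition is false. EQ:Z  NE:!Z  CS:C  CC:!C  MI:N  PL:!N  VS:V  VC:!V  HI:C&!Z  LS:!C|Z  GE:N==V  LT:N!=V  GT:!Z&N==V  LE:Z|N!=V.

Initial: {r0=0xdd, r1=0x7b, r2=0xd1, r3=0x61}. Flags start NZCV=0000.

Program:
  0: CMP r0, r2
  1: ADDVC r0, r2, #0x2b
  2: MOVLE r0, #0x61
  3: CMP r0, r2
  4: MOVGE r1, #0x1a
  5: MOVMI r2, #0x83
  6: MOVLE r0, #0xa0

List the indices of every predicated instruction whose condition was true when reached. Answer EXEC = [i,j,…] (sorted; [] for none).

[0] flags=0010 → (cmp)
[1] flags=0010 VC?T → r0=0xfc
[2] flags=0010 LE?F → skip
[3] flags=0010 → (cmp)
[4] flags=0010 GE?T → r1=0x1a
[5] flags=0010 MI?F → skip
[6] flags=0010 LE?F → skip

EXEC = [1,4]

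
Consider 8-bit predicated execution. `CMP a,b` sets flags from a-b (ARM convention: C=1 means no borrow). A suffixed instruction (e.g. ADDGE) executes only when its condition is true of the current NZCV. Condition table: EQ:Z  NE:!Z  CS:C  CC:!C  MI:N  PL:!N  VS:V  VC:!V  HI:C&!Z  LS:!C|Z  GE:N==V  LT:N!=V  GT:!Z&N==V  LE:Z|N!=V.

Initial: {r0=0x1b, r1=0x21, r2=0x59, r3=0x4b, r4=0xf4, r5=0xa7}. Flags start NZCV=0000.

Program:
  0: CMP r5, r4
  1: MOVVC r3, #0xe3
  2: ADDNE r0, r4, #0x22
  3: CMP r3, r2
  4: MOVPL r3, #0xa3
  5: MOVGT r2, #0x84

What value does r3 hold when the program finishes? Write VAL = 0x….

[0] flags=1000 → (cmp)
[1] flags=1000 VC?T → r3=0xe3
[2] flags=1000 NE?T → r0=0x16
[3] flags=1010 → (cmp)
[4] flags=1010 PL?F → skip
[5] flags=1010 GT?F → skip

VAL = 0xe3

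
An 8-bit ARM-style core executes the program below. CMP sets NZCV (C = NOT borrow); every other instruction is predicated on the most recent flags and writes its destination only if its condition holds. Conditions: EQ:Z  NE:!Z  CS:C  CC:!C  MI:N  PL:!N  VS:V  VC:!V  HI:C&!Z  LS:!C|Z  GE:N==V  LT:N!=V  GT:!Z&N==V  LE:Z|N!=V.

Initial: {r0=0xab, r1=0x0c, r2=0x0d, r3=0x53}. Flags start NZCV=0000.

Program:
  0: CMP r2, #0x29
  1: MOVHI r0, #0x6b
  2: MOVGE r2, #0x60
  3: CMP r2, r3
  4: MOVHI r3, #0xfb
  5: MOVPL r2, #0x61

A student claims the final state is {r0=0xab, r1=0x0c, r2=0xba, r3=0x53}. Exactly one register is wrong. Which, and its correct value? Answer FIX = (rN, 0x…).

FIX = (r2, 0x0d)

0: ✓ CMP  NZCV=1000
1: · MOVHI
2: · MOVGE
3: ✓ CMP  NZCV=1000
4: · MOVHI
5: · MOVPL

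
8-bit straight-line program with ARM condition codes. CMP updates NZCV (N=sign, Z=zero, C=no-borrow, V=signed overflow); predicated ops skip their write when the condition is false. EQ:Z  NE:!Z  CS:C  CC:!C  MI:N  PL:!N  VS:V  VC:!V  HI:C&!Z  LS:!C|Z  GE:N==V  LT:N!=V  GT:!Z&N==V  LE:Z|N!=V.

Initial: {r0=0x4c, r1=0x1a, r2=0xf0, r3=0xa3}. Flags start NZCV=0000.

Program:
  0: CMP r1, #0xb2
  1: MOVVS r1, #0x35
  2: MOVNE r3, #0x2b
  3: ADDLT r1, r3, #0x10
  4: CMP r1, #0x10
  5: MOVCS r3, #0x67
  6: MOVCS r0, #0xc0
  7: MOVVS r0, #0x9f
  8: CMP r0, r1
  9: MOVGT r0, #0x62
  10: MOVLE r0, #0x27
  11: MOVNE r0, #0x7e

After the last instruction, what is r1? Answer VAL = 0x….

VAL = 0x1a

0: ✓ CMP  NZCV=0000
1: · MOVVS
2: ✓ MOVNE  r3←0x2b
3: · ADDLT
4: ✓ CMP  NZCV=0010
5: ✓ MOVCS  r3←0x67
6: ✓ MOVCS  r0←0xc0
7: · MOVVS
8: ✓ CMP  NZCV=1010
9: · MOVGT
10: ✓ MOVLE  r0←0x27
11: ✓ MOVNE  r0←0x7e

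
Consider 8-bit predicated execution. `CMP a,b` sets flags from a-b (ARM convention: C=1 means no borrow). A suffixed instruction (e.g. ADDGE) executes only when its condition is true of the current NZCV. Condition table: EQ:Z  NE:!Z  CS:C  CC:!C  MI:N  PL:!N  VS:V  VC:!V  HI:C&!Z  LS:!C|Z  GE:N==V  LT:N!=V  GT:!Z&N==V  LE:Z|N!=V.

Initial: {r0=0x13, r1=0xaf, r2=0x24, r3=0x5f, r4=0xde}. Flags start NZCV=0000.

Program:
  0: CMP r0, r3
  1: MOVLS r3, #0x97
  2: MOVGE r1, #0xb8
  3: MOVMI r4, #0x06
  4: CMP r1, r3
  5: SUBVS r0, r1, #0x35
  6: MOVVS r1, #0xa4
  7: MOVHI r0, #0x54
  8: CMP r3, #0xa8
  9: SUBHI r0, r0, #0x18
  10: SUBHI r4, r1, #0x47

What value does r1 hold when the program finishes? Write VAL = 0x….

VAL = 0xaf

[0] flags=1000 → (cmp)
[1] flags=1000 LS?T → r3=0x97
[2] flags=1000 GE?F → skip
[3] flags=1000 MI?T → r4=0x06
[4] flags=0010 → (cmp)
[5] flags=0010 VS?F → skip
[6] flags=0010 VS?F → skip
[7] flags=0010 HI?T → r0=0x54
[8] flags=1000 → (cmp)
[9] flags=1000 HI?F → skip
[10] flags=1000 HI?F → skip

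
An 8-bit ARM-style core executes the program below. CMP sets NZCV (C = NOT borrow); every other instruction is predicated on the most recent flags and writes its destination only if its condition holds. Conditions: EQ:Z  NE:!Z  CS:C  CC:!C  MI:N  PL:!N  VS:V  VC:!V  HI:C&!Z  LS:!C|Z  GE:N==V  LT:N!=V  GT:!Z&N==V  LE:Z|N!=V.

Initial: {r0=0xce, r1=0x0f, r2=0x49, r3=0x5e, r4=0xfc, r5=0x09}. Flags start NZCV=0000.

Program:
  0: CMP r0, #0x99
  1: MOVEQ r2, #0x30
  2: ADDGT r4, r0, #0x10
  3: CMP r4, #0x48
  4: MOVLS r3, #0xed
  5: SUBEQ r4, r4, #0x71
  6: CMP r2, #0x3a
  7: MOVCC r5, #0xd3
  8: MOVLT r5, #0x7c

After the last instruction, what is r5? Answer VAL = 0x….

[0] flags=0010 → (cmp)
[1] flags=0010 EQ?F → skip
[2] flags=0010 GT?T → r4=0xde
[3] flags=1010 → (cmp)
[4] flags=1010 LS?F → skip
[5] flags=1010 EQ?F → skip
[6] flags=0010 → (cmp)
[7] flags=0010 CC?F → skip
[8] flags=0010 LT?F → skip

VAL = 0x09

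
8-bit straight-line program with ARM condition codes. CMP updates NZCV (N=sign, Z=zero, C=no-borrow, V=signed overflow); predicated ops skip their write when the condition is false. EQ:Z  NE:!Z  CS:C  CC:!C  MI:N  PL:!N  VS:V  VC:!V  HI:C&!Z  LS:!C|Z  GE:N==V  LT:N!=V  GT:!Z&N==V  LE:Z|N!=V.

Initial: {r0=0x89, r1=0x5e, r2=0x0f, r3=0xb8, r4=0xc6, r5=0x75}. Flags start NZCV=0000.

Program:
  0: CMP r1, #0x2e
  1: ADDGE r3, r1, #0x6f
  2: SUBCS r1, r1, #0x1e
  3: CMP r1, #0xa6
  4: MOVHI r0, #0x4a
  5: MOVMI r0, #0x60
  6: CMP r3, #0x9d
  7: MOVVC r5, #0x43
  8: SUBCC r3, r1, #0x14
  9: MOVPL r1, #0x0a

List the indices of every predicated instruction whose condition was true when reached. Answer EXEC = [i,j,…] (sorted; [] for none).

[0] flags=0010 → (cmp)
[1] flags=0010 GE?T → r3=0xcd
[2] flags=0010 CS?T → r1=0x40
[3] flags=1001 → (cmp)
[4] flags=1001 HI?F → skip
[5] flags=1001 MI?T → r0=0x60
[6] flags=0010 → (cmp)
[7] flags=0010 VC?T → r5=0x43
[8] flags=0010 CC?F → skip
[9] flags=0010 PL?T → r1=0x0a

EXEC = [1,2,5,7,9]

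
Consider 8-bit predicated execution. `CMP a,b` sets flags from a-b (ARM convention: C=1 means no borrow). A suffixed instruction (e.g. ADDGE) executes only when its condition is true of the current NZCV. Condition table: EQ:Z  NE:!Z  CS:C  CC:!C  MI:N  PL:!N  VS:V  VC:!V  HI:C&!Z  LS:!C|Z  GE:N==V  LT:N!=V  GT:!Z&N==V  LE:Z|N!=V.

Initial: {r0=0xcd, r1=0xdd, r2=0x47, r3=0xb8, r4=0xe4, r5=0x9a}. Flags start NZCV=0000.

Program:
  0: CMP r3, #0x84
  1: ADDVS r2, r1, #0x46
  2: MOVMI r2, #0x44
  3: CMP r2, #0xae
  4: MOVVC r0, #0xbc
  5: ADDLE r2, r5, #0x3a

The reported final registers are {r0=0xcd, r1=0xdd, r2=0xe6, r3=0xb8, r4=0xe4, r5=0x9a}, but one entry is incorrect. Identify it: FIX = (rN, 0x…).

FIX = (r2, 0x47)

0: ✓ CMP  NZCV=0010
1: · ADDVS
2: · MOVMI
3: ✓ CMP  NZCV=1001
4: · MOVVC
5: · ADDLE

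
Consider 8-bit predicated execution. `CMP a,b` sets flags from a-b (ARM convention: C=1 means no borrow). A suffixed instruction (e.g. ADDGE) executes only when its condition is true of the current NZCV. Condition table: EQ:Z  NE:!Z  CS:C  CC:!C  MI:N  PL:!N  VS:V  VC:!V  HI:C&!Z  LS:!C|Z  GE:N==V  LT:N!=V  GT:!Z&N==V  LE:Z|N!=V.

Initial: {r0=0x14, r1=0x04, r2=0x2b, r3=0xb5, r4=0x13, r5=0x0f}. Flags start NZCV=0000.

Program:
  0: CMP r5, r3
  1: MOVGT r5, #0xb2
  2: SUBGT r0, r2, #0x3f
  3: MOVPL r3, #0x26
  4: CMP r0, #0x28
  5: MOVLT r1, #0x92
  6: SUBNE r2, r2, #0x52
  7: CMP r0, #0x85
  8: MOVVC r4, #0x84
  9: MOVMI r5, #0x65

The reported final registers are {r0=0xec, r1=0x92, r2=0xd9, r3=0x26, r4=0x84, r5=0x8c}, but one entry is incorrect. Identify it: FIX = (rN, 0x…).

FIX = (r5, 0xb2)

[0] flags=0000 → (cmp)
[1] flags=0000 GT?T → r5=0xb2
[2] flags=0000 GT?T → r0=0xec
[3] flags=0000 PL?T → r3=0x26
[4] flags=1010 → (cmp)
[5] flags=1010 LT?T → r1=0x92
[6] flags=1010 NE?T → r2=0xd9
[7] flags=0010 → (cmp)
[8] flags=0010 VC?T → r4=0x84
[9] flags=0010 MI?F → skip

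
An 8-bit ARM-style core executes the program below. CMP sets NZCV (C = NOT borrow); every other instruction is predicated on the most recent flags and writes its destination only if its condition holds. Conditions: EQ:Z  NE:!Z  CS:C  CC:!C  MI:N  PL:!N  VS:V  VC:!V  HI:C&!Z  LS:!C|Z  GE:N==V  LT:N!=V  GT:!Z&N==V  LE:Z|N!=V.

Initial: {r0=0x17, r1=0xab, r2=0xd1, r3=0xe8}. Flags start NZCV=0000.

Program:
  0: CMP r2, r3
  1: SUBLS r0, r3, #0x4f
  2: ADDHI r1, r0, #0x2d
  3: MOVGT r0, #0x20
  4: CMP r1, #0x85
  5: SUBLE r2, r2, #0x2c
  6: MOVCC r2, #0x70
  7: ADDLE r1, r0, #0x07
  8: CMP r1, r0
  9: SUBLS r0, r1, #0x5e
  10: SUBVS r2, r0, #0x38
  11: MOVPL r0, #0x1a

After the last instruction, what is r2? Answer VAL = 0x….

[0] flags=1000 → (cmp)
[1] flags=1000 LS?T → r0=0x99
[2] flags=1000 HI?F → skip
[3] flags=1000 GT?F → skip
[4] flags=0010 → (cmp)
[5] flags=0010 LE?F → skip
[6] flags=0010 CC?F → skip
[7] flags=0010 LE?F → skip
[8] flags=0010 → (cmp)
[9] flags=0010 LS?F → skip
[10] flags=0010 VS?F → skip
[11] flags=0010 PL?T → r0=0x1a

VAL = 0xd1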